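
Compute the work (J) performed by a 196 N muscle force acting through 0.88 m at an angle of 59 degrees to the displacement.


W = F * d * cos(theta)
theta = 59 deg = 1.0297 rad
cos(theta) = 0.5150
W = 196 * 0.88 * 0.5150
W = 88.8338


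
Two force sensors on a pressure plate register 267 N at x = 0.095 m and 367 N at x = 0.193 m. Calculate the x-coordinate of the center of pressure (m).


COP_x = (F1*x1 + F2*x2) / (F1 + F2)
COP_x = (267*0.095 + 367*0.193) / (267 + 367)
Numerator = 96.1960
Denominator = 634
COP_x = 0.1517


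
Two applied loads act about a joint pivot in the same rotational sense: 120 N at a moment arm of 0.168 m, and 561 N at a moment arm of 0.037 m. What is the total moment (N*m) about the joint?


M = F1 * d1 + F2 * d2
M = 120 * 0.168 + 561 * 0.037
M = 20.1600 + 20.7570
M = 40.9170


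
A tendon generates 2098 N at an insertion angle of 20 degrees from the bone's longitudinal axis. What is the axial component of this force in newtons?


F_eff = F_tendon * cos(theta)
theta = 20 deg = 0.3491 rad
cos(theta) = 0.9397
F_eff = 2098 * 0.9397
F_eff = 1971.4751


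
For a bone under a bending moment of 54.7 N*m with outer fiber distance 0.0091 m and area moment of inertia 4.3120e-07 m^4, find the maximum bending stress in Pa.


sigma = M * c / I
sigma = 54.7 * 0.0091 / 4.3120e-07
M * c = 0.4978
sigma = 1.1544e+06


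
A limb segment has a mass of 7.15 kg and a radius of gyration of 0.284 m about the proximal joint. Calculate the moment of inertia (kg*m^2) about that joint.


I = m * k^2
I = 7.15 * 0.284^2
k^2 = 0.0807
I = 0.5767


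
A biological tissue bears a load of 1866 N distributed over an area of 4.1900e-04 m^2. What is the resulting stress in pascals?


stress = F / A
stress = 1866 / 4.1900e-04
stress = 4.4535e+06


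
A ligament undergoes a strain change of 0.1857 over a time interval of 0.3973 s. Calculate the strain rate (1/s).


strain_rate = delta_strain / delta_t
strain_rate = 0.1857 / 0.3973
strain_rate = 0.4674


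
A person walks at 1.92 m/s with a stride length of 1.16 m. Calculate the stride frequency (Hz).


f = v / stride_length
f = 1.92 / 1.16
f = 1.6552


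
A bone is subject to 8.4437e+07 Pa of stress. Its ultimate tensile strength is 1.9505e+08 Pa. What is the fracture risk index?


FRI = applied / ultimate
FRI = 8.4437e+07 / 1.9505e+08
FRI = 0.4329


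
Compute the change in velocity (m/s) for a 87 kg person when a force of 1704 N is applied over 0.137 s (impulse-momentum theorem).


J = F * dt = 1704 * 0.137 = 233.4480 N*s
delta_v = J / m
delta_v = 233.4480 / 87
delta_v = 2.6833


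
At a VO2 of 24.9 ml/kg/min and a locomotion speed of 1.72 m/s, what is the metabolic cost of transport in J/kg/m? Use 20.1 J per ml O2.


Power per kg = VO2 * 20.1 / 60
Power per kg = 24.9 * 20.1 / 60 = 8.3415 W/kg
Cost = power_per_kg / speed
Cost = 8.3415 / 1.72
Cost = 4.8497


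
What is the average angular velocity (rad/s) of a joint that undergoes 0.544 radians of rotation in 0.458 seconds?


omega = delta_theta / delta_t
omega = 0.544 / 0.458
omega = 1.1878


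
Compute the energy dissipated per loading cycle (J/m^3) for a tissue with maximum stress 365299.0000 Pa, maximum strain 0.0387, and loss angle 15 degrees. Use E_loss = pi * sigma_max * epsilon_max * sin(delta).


E_loss = pi * sigma_max * epsilon_max * sin(delta)
delta = 15 deg = 0.2618 rad
sin(delta) = 0.2588
E_loss = pi * 365299.0000 * 0.0387 * 0.2588
E_loss = 11494.9094


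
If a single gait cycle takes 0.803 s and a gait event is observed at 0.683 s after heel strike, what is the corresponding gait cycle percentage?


pct = (event_time / cycle_time) * 100
pct = (0.683 / 0.803) * 100
ratio = 0.8506
pct = 85.0560


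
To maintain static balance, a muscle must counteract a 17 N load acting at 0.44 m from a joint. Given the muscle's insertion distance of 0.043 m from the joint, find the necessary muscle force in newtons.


F_muscle = W * d_load / d_muscle
F_muscle = 17 * 0.44 / 0.043
Numerator = 7.4800
F_muscle = 173.9535


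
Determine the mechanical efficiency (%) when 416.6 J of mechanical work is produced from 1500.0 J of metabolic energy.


eta = (W_mech / E_meta) * 100
eta = (416.6 / 1500.0) * 100
ratio = 0.2777
eta = 27.7733


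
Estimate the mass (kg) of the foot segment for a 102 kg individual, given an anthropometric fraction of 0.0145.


m_segment = body_mass * fraction
m_segment = 102 * 0.0145
m_segment = 1.4790


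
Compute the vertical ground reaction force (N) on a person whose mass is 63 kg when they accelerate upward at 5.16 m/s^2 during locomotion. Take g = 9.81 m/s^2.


GRF = m * (g + a)
GRF = 63 * (9.81 + 5.16)
GRF = 63 * 14.9700
GRF = 943.1100


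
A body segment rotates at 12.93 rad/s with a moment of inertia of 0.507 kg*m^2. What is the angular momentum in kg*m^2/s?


L = I * omega
L = 0.507 * 12.93
L = 6.5555


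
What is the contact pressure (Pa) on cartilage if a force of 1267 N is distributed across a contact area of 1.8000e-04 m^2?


P = F / A
P = 1267 / 1.8000e-04
P = 7.0389e+06


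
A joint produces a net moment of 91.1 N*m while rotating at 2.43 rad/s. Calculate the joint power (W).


P = M * omega
P = 91.1 * 2.43
P = 221.3730


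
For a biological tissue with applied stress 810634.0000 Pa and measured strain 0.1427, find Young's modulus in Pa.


E = stress / strain
E = 810634.0000 / 0.1427
E = 5.6807e+06


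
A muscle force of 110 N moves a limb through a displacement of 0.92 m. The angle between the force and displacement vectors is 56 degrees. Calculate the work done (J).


W = F * d * cos(theta)
theta = 56 deg = 0.9774 rad
cos(theta) = 0.5592
W = 110 * 0.92 * 0.5592
W = 56.5903


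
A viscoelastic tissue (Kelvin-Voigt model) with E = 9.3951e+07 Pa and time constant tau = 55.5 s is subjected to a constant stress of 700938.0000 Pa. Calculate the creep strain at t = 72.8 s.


epsilon(t) = (sigma/E) * (1 - exp(-t/tau))
sigma/E = 700938.0000 / 9.3951e+07 = 0.0075
exp(-t/tau) = exp(-72.8 / 55.5) = 0.2694
epsilon = 0.0075 * (1 - 0.2694)
epsilon = 0.0055


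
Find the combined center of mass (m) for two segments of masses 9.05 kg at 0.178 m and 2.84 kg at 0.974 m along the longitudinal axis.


COM = (m1*x1 + m2*x2) / (m1 + m2)
COM = (9.05*0.178 + 2.84*0.974) / (9.05 + 2.84)
Numerator = 4.3771
Denominator = 11.8900
COM = 0.3681


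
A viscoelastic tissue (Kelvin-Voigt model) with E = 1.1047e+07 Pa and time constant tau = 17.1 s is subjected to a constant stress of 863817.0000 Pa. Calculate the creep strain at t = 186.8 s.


epsilon(t) = (sigma/E) * (1 - exp(-t/tau))
sigma/E = 863817.0000 / 1.1047e+07 = 0.0782
exp(-t/tau) = exp(-186.8 / 17.1) = 1.8021e-05
epsilon = 0.0782 * (1 - 1.8021e-05)
epsilon = 0.0782


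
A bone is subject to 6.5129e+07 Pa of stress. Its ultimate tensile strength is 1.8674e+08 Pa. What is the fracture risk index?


FRI = applied / ultimate
FRI = 6.5129e+07 / 1.8674e+08
FRI = 0.3488


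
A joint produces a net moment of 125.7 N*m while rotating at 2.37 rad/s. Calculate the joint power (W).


P = M * omega
P = 125.7 * 2.37
P = 297.9090


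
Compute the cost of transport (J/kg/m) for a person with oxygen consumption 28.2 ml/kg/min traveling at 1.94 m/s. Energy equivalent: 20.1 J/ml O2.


Power per kg = VO2 * 20.1 / 60
Power per kg = 28.2 * 20.1 / 60 = 9.4470 W/kg
Cost = power_per_kg / speed
Cost = 9.4470 / 1.94
Cost = 4.8696


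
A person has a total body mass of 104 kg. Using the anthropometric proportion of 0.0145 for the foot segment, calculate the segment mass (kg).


m_segment = body_mass * fraction
m_segment = 104 * 0.0145
m_segment = 1.5080


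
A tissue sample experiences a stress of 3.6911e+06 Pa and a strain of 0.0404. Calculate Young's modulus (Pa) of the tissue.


E = stress / strain
E = 3.6911e+06 / 0.0404
E = 9.1364e+07


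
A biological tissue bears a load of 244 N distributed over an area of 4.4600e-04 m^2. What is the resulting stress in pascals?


stress = F / A
stress = 244 / 4.4600e-04
stress = 547085.2018


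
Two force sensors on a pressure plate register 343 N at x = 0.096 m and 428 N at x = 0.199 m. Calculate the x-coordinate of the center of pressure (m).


COP_x = (F1*x1 + F2*x2) / (F1 + F2)
COP_x = (343*0.096 + 428*0.199) / (343 + 428)
Numerator = 118.1000
Denominator = 771
COP_x = 0.1532


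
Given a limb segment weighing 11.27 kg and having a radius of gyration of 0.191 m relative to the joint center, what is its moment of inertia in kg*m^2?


I = m * k^2
I = 11.27 * 0.191^2
k^2 = 0.0365
I = 0.4111


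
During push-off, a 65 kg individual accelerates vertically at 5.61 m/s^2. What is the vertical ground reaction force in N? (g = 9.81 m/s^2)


GRF = m * (g + a)
GRF = 65 * (9.81 + 5.61)
GRF = 65 * 15.4200
GRF = 1002.3000


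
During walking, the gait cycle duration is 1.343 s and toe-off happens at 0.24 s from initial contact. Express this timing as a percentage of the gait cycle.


pct = (event_time / cycle_time) * 100
pct = (0.24 / 1.343) * 100
ratio = 0.1787
pct = 17.8704


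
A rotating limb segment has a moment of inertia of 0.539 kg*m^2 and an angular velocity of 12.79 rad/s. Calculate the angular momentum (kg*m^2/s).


L = I * omega
L = 0.539 * 12.79
L = 6.8938


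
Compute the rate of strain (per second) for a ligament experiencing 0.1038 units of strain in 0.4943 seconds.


strain_rate = delta_strain / delta_t
strain_rate = 0.1038 / 0.4943
strain_rate = 0.2100


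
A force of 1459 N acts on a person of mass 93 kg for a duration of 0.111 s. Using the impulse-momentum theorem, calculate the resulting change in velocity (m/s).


J = F * dt = 1459 * 0.111 = 161.9490 N*s
delta_v = J / m
delta_v = 161.9490 / 93
delta_v = 1.7414


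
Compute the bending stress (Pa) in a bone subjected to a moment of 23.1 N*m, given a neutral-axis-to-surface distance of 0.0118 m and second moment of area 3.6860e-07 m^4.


sigma = M * c / I
sigma = 23.1 * 0.0118 / 3.6860e-07
M * c = 0.2726
sigma = 739500.8139


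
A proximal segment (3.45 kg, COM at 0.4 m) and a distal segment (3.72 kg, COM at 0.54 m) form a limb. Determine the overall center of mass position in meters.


COM = (m1*x1 + m2*x2) / (m1 + m2)
COM = (3.45*0.4 + 3.72*0.54) / (3.45 + 3.72)
Numerator = 3.3888
Denominator = 7.1700
COM = 0.4726


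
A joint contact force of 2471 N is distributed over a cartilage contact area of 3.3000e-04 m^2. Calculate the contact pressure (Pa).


P = F / A
P = 2471 / 3.3000e-04
P = 7.4879e+06


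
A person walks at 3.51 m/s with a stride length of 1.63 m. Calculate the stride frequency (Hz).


f = v / stride_length
f = 3.51 / 1.63
f = 2.1534


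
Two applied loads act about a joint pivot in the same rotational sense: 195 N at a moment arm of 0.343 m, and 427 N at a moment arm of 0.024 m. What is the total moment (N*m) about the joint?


M = F1 * d1 + F2 * d2
M = 195 * 0.343 + 427 * 0.024
M = 66.8850 + 10.2480
M = 77.1330


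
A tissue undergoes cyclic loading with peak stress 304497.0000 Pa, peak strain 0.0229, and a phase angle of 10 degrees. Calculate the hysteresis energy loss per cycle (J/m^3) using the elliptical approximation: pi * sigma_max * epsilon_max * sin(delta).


E_loss = pi * sigma_max * epsilon_max * sin(delta)
delta = 10 deg = 0.1745 rad
sin(delta) = 0.1736
E_loss = pi * 304497.0000 * 0.0229 * 0.1736
E_loss = 3803.9833


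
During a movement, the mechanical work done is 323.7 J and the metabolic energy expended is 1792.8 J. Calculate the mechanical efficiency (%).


eta = (W_mech / E_meta) * 100
eta = (323.7 / 1792.8) * 100
ratio = 0.1806
eta = 18.0556


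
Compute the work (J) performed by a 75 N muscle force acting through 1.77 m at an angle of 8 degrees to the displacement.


W = F * d * cos(theta)
theta = 8 deg = 0.1396 rad
cos(theta) = 0.9903
W = 75 * 1.77 * 0.9903
W = 131.4581


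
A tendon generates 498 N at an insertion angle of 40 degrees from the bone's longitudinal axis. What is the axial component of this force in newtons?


F_eff = F_tendon * cos(theta)
theta = 40 deg = 0.6981 rad
cos(theta) = 0.7660
F_eff = 498 * 0.7660
F_eff = 381.4901


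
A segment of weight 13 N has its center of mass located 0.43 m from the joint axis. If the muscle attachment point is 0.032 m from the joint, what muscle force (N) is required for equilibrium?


F_muscle = W * d_load / d_muscle
F_muscle = 13 * 0.43 / 0.032
Numerator = 5.5900
F_muscle = 174.6875


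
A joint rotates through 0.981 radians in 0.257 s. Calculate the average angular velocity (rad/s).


omega = delta_theta / delta_t
omega = 0.981 / 0.257
omega = 3.8171


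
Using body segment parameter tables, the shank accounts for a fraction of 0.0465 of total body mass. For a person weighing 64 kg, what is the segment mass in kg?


m_segment = body_mass * fraction
m_segment = 64 * 0.0465
m_segment = 2.9760


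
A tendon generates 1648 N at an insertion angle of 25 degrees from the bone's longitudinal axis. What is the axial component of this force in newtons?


F_eff = F_tendon * cos(theta)
theta = 25 deg = 0.4363 rad
cos(theta) = 0.9063
F_eff = 1648 * 0.9063
F_eff = 1493.5952


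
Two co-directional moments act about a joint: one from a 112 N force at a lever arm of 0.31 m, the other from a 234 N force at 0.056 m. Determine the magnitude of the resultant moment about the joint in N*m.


M = F1 * d1 + F2 * d2
M = 112 * 0.31 + 234 * 0.056
M = 34.7200 + 13.1040
M = 47.8240


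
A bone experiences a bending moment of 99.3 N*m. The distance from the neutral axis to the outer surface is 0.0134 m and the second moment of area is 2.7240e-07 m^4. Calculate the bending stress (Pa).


sigma = M * c / I
sigma = 99.3 * 0.0134 / 2.7240e-07
M * c = 1.3306
sigma = 4.8848e+06


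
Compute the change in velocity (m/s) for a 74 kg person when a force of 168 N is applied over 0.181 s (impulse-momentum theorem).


J = F * dt = 168 * 0.181 = 30.4080 N*s
delta_v = J / m
delta_v = 30.4080 / 74
delta_v = 0.4109


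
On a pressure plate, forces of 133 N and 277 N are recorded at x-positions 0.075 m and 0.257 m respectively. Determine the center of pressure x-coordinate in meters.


COP_x = (F1*x1 + F2*x2) / (F1 + F2)
COP_x = (133*0.075 + 277*0.257) / (133 + 277)
Numerator = 81.1640
Denominator = 410
COP_x = 0.1980


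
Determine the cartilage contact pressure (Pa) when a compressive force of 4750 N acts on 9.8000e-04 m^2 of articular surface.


P = F / A
P = 4750 / 9.8000e-04
P = 4.8469e+06


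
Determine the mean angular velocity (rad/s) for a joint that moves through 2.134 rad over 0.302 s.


omega = delta_theta / delta_t
omega = 2.134 / 0.302
omega = 7.0662


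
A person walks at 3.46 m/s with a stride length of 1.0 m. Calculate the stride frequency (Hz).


f = v / stride_length
f = 3.46 / 1.0
f = 3.4600


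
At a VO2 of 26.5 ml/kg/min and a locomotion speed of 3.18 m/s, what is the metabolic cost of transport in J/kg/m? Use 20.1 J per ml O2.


Power per kg = VO2 * 20.1 / 60
Power per kg = 26.5 * 20.1 / 60 = 8.8775 W/kg
Cost = power_per_kg / speed
Cost = 8.8775 / 3.18
Cost = 2.7917


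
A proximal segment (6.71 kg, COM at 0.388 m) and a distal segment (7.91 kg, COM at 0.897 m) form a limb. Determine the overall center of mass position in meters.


COM = (m1*x1 + m2*x2) / (m1 + m2)
COM = (6.71*0.388 + 7.91*0.897) / (6.71 + 7.91)
Numerator = 9.6988
Denominator = 14.6200
COM = 0.6634


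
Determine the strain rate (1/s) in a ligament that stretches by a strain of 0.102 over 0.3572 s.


strain_rate = delta_strain / delta_t
strain_rate = 0.102 / 0.3572
strain_rate = 0.2856


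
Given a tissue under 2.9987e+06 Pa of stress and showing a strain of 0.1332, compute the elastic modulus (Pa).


E = stress / strain
E = 2.9987e+06 / 0.1332
E = 2.2513e+07


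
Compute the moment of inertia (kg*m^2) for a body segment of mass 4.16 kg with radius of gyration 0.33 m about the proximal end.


I = m * k^2
I = 4.16 * 0.33^2
k^2 = 0.1089
I = 0.4530


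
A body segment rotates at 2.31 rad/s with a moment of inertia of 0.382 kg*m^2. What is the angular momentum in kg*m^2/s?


L = I * omega
L = 0.382 * 2.31
L = 0.8824


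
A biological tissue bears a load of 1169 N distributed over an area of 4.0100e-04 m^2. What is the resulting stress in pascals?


stress = F / A
stress = 1169 / 4.0100e-04
stress = 2.9152e+06


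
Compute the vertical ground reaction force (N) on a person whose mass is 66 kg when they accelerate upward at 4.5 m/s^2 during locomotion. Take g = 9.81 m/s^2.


GRF = m * (g + a)
GRF = 66 * (9.81 + 4.5)
GRF = 66 * 14.3100
GRF = 944.4600


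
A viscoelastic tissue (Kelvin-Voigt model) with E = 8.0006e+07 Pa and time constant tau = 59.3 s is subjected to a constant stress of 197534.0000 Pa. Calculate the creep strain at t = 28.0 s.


epsilon(t) = (sigma/E) * (1 - exp(-t/tau))
sigma/E = 197534.0000 / 8.0006e+07 = 0.0025
exp(-t/tau) = exp(-28.0 / 59.3) = 0.6236
epsilon = 0.0025 * (1 - 0.6236)
epsilon = 9.2922e-04


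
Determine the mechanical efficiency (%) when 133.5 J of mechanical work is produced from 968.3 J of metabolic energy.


eta = (W_mech / E_meta) * 100
eta = (133.5 / 968.3) * 100
ratio = 0.1379
eta = 13.7870


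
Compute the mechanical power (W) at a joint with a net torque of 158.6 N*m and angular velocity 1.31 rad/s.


P = M * omega
P = 158.6 * 1.31
P = 207.7660


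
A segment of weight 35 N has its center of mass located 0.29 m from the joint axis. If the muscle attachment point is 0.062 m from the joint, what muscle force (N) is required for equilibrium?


F_muscle = W * d_load / d_muscle
F_muscle = 35 * 0.29 / 0.062
Numerator = 10.1500
F_muscle = 163.7097


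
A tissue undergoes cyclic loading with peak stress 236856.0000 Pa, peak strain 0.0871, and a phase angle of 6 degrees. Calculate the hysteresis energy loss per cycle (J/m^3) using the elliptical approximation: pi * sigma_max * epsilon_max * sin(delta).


E_loss = pi * sigma_max * epsilon_max * sin(delta)
delta = 6 deg = 0.1047 rad
sin(delta) = 0.1045
E_loss = pi * 236856.0000 * 0.0871 * 0.1045
E_loss = 6774.6519


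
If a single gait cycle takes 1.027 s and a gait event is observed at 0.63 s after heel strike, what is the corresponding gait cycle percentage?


pct = (event_time / cycle_time) * 100
pct = (0.63 / 1.027) * 100
ratio = 0.6134
pct = 61.3437


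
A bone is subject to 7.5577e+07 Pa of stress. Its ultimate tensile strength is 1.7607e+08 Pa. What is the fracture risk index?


FRI = applied / ultimate
FRI = 7.5577e+07 / 1.7607e+08
FRI = 0.4292


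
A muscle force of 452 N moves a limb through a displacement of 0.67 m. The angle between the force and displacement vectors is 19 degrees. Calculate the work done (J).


W = F * d * cos(theta)
theta = 19 deg = 0.3316 rad
cos(theta) = 0.9455
W = 452 * 0.67 * 0.9455
W = 286.3408


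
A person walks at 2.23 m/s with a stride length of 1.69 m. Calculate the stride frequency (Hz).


f = v / stride_length
f = 2.23 / 1.69
f = 1.3195


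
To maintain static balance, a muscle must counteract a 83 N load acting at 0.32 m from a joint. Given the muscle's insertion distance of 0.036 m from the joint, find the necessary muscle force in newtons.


F_muscle = W * d_load / d_muscle
F_muscle = 83 * 0.32 / 0.036
Numerator = 26.5600
F_muscle = 737.7778


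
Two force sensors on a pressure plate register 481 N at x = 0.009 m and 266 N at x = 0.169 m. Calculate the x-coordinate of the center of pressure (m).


COP_x = (F1*x1 + F2*x2) / (F1 + F2)
COP_x = (481*0.009 + 266*0.169) / (481 + 266)
Numerator = 49.2830
Denominator = 747
COP_x = 0.0660


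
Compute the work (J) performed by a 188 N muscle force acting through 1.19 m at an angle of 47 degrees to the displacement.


W = F * d * cos(theta)
theta = 47 deg = 0.8203 rad
cos(theta) = 0.6820
W = 188 * 1.19 * 0.6820
W = 152.5767


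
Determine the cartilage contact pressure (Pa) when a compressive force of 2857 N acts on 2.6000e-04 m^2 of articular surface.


P = F / A
P = 2857 / 2.6000e-04
P = 1.0988e+07


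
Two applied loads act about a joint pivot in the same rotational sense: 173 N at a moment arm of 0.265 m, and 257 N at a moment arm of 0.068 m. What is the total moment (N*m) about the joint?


M = F1 * d1 + F2 * d2
M = 173 * 0.265 + 257 * 0.068
M = 45.8450 + 17.4760
M = 63.3210


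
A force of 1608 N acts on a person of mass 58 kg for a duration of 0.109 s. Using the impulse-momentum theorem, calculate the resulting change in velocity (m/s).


J = F * dt = 1608 * 0.109 = 175.2720 N*s
delta_v = J / m
delta_v = 175.2720 / 58
delta_v = 3.0219


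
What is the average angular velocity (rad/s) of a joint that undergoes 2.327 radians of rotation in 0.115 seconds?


omega = delta_theta / delta_t
omega = 2.327 / 0.115
omega = 20.2348


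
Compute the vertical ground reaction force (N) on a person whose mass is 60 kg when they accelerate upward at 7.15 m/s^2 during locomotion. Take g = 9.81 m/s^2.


GRF = m * (g + a)
GRF = 60 * (9.81 + 7.15)
GRF = 60 * 16.9600
GRF = 1017.6000


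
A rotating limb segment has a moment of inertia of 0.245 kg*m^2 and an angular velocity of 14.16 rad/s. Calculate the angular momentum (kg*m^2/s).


L = I * omega
L = 0.245 * 14.16
L = 3.4692


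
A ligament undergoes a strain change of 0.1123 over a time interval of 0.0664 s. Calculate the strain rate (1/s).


strain_rate = delta_strain / delta_t
strain_rate = 0.1123 / 0.0664
strain_rate = 1.6913


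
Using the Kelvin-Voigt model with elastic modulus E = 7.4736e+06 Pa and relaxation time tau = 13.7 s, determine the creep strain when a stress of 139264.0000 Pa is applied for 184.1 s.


epsilon(t) = (sigma/E) * (1 - exp(-t/tau))
sigma/E = 139264.0000 / 7.4736e+06 = 0.0186
exp(-t/tau) = exp(-184.1 / 13.7) = 1.4587e-06
epsilon = 0.0186 * (1 - 1.4587e-06)
epsilon = 0.0186


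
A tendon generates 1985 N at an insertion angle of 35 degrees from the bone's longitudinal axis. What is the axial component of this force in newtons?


F_eff = F_tendon * cos(theta)
theta = 35 deg = 0.6109 rad
cos(theta) = 0.8192
F_eff = 1985 * 0.8192
F_eff = 1626.0168


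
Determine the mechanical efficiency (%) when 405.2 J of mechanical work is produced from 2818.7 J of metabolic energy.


eta = (W_mech / E_meta) * 100
eta = (405.2 / 2818.7) * 100
ratio = 0.1438
eta = 14.3754


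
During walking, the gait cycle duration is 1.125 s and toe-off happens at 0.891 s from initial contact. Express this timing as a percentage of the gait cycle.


pct = (event_time / cycle_time) * 100
pct = (0.891 / 1.125) * 100
ratio = 0.7920
pct = 79.2000


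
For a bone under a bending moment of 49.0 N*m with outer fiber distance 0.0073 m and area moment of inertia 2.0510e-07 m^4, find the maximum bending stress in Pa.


sigma = M * c / I
sigma = 49.0 * 0.0073 / 2.0510e-07
M * c = 0.3577
sigma = 1.7440e+06


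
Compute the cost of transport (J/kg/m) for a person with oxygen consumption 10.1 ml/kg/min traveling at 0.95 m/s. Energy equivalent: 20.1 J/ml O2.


Power per kg = VO2 * 20.1 / 60
Power per kg = 10.1 * 20.1 / 60 = 3.3835 W/kg
Cost = power_per_kg / speed
Cost = 3.3835 / 0.95
Cost = 3.5616


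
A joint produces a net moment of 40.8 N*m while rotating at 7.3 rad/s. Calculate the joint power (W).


P = M * omega
P = 40.8 * 7.3
P = 297.8400


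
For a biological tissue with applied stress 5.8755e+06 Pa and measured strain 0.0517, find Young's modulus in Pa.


E = stress / strain
E = 5.8755e+06 / 0.0517
E = 1.1365e+08


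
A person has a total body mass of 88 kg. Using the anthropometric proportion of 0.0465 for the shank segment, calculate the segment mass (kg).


m_segment = body_mass * fraction
m_segment = 88 * 0.0465
m_segment = 4.0920


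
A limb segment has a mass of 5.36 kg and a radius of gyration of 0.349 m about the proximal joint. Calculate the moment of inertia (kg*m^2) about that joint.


I = m * k^2
I = 5.36 * 0.349^2
k^2 = 0.1218
I = 0.6529


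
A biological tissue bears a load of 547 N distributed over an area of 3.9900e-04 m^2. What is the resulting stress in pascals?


stress = F / A
stress = 547 / 3.9900e-04
stress = 1.3709e+06


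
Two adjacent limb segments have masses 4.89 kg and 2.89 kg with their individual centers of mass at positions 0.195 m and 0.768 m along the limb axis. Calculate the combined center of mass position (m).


COM = (m1*x1 + m2*x2) / (m1 + m2)
COM = (4.89*0.195 + 2.89*0.768) / (4.89 + 2.89)
Numerator = 3.1731
Denominator = 7.7800
COM = 0.4078


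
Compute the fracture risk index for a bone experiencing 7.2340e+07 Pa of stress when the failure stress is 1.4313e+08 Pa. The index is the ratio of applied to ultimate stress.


FRI = applied / ultimate
FRI = 7.2340e+07 / 1.4313e+08
FRI = 0.5054


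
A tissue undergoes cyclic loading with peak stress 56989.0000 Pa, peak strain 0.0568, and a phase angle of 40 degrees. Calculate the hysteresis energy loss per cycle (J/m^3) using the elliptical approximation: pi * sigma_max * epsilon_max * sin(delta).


E_loss = pi * sigma_max * epsilon_max * sin(delta)
delta = 40 deg = 0.6981 rad
sin(delta) = 0.6428
E_loss = pi * 56989.0000 * 0.0568 * 0.6428
E_loss = 6536.6727


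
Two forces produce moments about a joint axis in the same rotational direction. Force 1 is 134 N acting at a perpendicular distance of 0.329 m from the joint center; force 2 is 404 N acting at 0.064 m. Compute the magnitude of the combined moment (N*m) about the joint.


M = F1 * d1 + F2 * d2
M = 134 * 0.329 + 404 * 0.064
M = 44.0860 + 25.8560
M = 69.9420


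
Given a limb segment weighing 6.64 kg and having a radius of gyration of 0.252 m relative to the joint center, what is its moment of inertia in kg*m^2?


I = m * k^2
I = 6.64 * 0.252^2
k^2 = 0.0635
I = 0.4217


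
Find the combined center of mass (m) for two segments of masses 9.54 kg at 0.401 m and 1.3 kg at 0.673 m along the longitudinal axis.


COM = (m1*x1 + m2*x2) / (m1 + m2)
COM = (9.54*0.401 + 1.3*0.673) / (9.54 + 1.3)
Numerator = 4.7004
Denominator = 10.8400
COM = 0.4336


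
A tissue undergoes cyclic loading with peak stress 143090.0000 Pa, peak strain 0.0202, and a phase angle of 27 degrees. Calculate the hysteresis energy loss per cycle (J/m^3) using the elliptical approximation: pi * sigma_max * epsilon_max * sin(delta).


E_loss = pi * sigma_max * epsilon_max * sin(delta)
delta = 27 deg = 0.4712 rad
sin(delta) = 0.4540
E_loss = pi * 143090.0000 * 0.0202 * 0.4540
E_loss = 4122.4680


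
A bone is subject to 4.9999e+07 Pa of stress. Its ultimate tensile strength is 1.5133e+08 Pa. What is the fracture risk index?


FRI = applied / ultimate
FRI = 4.9999e+07 / 1.5133e+08
FRI = 0.3304


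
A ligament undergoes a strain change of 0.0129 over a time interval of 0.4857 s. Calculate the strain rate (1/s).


strain_rate = delta_strain / delta_t
strain_rate = 0.0129 / 0.4857
strain_rate = 0.0266


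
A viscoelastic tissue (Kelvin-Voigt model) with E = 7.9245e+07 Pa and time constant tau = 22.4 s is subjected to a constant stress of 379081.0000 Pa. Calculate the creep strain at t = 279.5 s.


epsilon(t) = (sigma/E) * (1 - exp(-t/tau))
sigma/E = 379081.0000 / 7.9245e+07 = 0.0048
exp(-t/tau) = exp(-279.5 / 22.4) = 3.8108e-06
epsilon = 0.0048 * (1 - 3.8108e-06)
epsilon = 0.0048


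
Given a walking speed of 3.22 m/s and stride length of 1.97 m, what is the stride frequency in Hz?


f = v / stride_length
f = 3.22 / 1.97
f = 1.6345


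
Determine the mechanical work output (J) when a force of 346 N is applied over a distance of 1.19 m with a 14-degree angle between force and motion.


W = F * d * cos(theta)
theta = 14 deg = 0.2443 rad
cos(theta) = 0.9703
W = 346 * 1.19 * 0.9703
W = 399.5096


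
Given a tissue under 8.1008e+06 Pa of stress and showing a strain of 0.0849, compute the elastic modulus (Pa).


E = stress / strain
E = 8.1008e+06 / 0.0849
E = 9.5416e+07


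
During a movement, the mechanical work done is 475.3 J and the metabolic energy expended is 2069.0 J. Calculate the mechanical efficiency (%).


eta = (W_mech / E_meta) * 100
eta = (475.3 / 2069.0) * 100
ratio = 0.2297
eta = 22.9725


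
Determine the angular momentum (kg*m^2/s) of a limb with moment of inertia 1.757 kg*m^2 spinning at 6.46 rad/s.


L = I * omega
L = 1.757 * 6.46
L = 11.3502


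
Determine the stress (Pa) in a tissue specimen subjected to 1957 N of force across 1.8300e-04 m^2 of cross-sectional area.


stress = F / A
stress = 1957 / 1.8300e-04
stress = 1.0694e+07


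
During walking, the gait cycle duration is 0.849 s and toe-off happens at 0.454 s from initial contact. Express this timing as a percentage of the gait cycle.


pct = (event_time / cycle_time) * 100
pct = (0.454 / 0.849) * 100
ratio = 0.5347
pct = 53.4747


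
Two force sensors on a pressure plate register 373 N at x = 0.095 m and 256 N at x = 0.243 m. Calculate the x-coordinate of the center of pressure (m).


COP_x = (F1*x1 + F2*x2) / (F1 + F2)
COP_x = (373*0.095 + 256*0.243) / (373 + 256)
Numerator = 97.6430
Denominator = 629
COP_x = 0.1552


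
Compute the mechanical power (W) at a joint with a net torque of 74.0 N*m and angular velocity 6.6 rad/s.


P = M * omega
P = 74.0 * 6.6
P = 488.4000


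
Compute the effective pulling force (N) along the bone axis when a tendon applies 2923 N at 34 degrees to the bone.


F_eff = F_tendon * cos(theta)
theta = 34 deg = 0.5934 rad
cos(theta) = 0.8290
F_eff = 2923 * 0.8290
F_eff = 2423.2768


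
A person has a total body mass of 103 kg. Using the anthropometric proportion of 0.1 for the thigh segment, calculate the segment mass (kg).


m_segment = body_mass * fraction
m_segment = 103 * 0.1
m_segment = 10.3000


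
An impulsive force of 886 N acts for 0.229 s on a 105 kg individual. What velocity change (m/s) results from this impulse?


J = F * dt = 886 * 0.229 = 202.8940 N*s
delta_v = J / m
delta_v = 202.8940 / 105
delta_v = 1.9323


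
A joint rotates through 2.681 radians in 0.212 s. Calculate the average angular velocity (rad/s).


omega = delta_theta / delta_t
omega = 2.681 / 0.212
omega = 12.6462


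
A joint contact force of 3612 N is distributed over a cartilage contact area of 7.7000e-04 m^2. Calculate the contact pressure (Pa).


P = F / A
P = 3612 / 7.7000e-04
P = 4.6909e+06


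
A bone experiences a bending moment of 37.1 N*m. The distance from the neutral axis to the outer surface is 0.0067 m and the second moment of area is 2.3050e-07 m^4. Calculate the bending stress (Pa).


sigma = M * c / I
sigma = 37.1 * 0.0067 / 2.3050e-07
M * c = 0.2486
sigma = 1.0784e+06


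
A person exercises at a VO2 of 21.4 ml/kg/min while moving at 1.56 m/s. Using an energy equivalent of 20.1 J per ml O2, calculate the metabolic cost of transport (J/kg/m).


Power per kg = VO2 * 20.1 / 60
Power per kg = 21.4 * 20.1 / 60 = 7.1690 W/kg
Cost = power_per_kg / speed
Cost = 7.1690 / 1.56
Cost = 4.5955


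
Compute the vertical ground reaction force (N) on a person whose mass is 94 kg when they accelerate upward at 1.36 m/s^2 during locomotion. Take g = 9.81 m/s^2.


GRF = m * (g + a)
GRF = 94 * (9.81 + 1.36)
GRF = 94 * 11.1700
GRF = 1049.9800


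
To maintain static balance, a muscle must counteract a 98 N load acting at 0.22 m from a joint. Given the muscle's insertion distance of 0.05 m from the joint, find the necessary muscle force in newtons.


F_muscle = W * d_load / d_muscle
F_muscle = 98 * 0.22 / 0.05
Numerator = 21.5600
F_muscle = 431.2000


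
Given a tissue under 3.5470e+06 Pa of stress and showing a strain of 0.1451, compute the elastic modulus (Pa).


E = stress / strain
E = 3.5470e+06 / 0.1451
E = 2.4445e+07


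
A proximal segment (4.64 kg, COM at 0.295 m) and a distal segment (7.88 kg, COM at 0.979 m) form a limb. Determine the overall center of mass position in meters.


COM = (m1*x1 + m2*x2) / (m1 + m2)
COM = (4.64*0.295 + 7.88*0.979) / (4.64 + 7.88)
Numerator = 9.0833
Denominator = 12.5200
COM = 0.7255


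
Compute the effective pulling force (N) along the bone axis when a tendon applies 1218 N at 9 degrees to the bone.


F_eff = F_tendon * cos(theta)
theta = 9 deg = 0.1571 rad
cos(theta) = 0.9877
F_eff = 1218 * 0.9877
F_eff = 1203.0044


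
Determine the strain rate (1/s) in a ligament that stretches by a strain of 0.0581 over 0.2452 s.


strain_rate = delta_strain / delta_t
strain_rate = 0.0581 / 0.2452
strain_rate = 0.2369


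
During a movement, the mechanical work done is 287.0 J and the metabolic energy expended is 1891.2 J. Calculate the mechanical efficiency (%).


eta = (W_mech / E_meta) * 100
eta = (287.0 / 1891.2) * 100
ratio = 0.1518
eta = 15.1755


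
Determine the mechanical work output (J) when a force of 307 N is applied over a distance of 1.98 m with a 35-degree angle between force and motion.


W = F * d * cos(theta)
theta = 35 deg = 0.6109 rad
cos(theta) = 0.8192
W = 307 * 1.98 * 0.8192
W = 497.9298


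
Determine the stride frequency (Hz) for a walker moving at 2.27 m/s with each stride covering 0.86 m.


f = v / stride_length
f = 2.27 / 0.86
f = 2.6395


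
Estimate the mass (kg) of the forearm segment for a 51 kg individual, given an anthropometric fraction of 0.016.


m_segment = body_mass * fraction
m_segment = 51 * 0.016
m_segment = 0.8160


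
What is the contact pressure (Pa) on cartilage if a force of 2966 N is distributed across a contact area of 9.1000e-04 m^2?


P = F / A
P = 2966 / 9.1000e-04
P = 3.2593e+06


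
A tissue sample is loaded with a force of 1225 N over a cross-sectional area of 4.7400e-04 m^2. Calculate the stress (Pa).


stress = F / A
stress = 1225 / 4.7400e-04
stress = 2.5844e+06


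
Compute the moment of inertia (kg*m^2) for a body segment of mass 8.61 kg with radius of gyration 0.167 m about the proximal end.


I = m * k^2
I = 8.61 * 0.167^2
k^2 = 0.0279
I = 0.2401


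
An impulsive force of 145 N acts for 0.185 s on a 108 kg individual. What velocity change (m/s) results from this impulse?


J = F * dt = 145 * 0.185 = 26.8250 N*s
delta_v = J / m
delta_v = 26.8250 / 108
delta_v = 0.2484


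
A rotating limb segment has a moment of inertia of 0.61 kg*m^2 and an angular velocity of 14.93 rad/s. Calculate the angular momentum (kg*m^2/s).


L = I * omega
L = 0.61 * 14.93
L = 9.1073


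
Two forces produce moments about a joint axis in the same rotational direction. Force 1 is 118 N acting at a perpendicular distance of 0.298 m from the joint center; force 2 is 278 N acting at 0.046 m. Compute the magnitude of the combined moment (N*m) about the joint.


M = F1 * d1 + F2 * d2
M = 118 * 0.298 + 278 * 0.046
M = 35.1640 + 12.7880
M = 47.9520


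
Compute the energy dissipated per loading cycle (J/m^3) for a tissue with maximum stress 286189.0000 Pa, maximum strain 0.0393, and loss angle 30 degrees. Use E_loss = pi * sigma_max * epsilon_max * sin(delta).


E_loss = pi * sigma_max * epsilon_max * sin(delta)
delta = 30 deg = 0.5236 rad
sin(delta) = 0.5000
E_loss = pi * 286189.0000 * 0.0393 * 0.5000
E_loss = 17667.1040


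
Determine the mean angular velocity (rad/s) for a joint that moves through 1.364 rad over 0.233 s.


omega = delta_theta / delta_t
omega = 1.364 / 0.233
omega = 5.8541


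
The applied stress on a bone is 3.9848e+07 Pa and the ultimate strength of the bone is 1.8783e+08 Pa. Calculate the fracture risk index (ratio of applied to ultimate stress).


FRI = applied / ultimate
FRI = 3.9848e+07 / 1.8783e+08
FRI = 0.2121


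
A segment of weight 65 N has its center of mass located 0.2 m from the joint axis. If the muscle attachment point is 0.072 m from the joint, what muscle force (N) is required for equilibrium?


F_muscle = W * d_load / d_muscle
F_muscle = 65 * 0.2 / 0.072
Numerator = 13.0000
F_muscle = 180.5556


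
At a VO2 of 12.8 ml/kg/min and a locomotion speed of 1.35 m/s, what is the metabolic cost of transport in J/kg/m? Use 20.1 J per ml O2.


Power per kg = VO2 * 20.1 / 60
Power per kg = 12.8 * 20.1 / 60 = 4.2880 W/kg
Cost = power_per_kg / speed
Cost = 4.2880 / 1.35
Cost = 3.1763


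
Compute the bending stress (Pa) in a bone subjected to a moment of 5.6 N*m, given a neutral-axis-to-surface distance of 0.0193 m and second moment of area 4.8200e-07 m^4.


sigma = M * c / I
sigma = 5.6 * 0.0193 / 4.8200e-07
M * c = 0.1081
sigma = 224232.3651


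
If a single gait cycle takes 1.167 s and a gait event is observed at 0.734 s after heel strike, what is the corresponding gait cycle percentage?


pct = (event_time / cycle_time) * 100
pct = (0.734 / 1.167) * 100
ratio = 0.6290
pct = 62.8963


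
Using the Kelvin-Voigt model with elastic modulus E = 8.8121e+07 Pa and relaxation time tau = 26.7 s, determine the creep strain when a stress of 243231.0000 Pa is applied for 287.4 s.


epsilon(t) = (sigma/E) * (1 - exp(-t/tau))
sigma/E = 243231.0000 / 8.8121e+07 = 0.0028
exp(-t/tau) = exp(-287.4 / 26.7) = 2.1146e-05
epsilon = 0.0028 * (1 - 2.1146e-05)
epsilon = 0.0028


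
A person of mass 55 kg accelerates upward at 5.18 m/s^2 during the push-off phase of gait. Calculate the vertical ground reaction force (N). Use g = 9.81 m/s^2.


GRF = m * (g + a)
GRF = 55 * (9.81 + 5.18)
GRF = 55 * 14.9900
GRF = 824.4500


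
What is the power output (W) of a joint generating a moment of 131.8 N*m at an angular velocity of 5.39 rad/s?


P = M * omega
P = 131.8 * 5.39
P = 710.4020


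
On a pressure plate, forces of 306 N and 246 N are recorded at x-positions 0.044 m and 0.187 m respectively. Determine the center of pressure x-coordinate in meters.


COP_x = (F1*x1 + F2*x2) / (F1 + F2)
COP_x = (306*0.044 + 246*0.187) / (306 + 246)
Numerator = 59.4660
Denominator = 552
COP_x = 0.1077


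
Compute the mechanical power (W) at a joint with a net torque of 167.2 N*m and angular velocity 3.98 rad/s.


P = M * omega
P = 167.2 * 3.98
P = 665.4560


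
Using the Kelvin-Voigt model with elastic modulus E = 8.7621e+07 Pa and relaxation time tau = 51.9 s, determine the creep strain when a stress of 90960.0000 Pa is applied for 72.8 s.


epsilon(t) = (sigma/E) * (1 - exp(-t/tau))
sigma/E = 90960.0000 / 8.7621e+07 = 0.0010
exp(-t/tau) = exp(-72.8 / 51.9) = 0.2459
epsilon = 0.0010 * (1 - 0.2459)
epsilon = 7.8280e-04


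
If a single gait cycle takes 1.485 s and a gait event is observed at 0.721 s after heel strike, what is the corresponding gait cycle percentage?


pct = (event_time / cycle_time) * 100
pct = (0.721 / 1.485) * 100
ratio = 0.4855
pct = 48.5522


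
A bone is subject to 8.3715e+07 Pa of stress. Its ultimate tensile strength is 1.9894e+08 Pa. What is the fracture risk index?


FRI = applied / ultimate
FRI = 8.3715e+07 / 1.9894e+08
FRI = 0.4208


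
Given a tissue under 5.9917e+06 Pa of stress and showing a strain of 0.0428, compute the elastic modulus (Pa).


E = stress / strain
E = 5.9917e+06 / 0.0428
E = 1.3999e+08


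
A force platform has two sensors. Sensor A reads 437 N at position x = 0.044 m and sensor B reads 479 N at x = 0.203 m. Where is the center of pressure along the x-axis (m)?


COP_x = (F1*x1 + F2*x2) / (F1 + F2)
COP_x = (437*0.044 + 479*0.203) / (437 + 479)
Numerator = 116.4650
Denominator = 916
COP_x = 0.1271


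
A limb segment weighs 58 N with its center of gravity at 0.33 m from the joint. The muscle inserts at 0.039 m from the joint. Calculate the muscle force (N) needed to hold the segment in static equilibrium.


F_muscle = W * d_load / d_muscle
F_muscle = 58 * 0.33 / 0.039
Numerator = 19.1400
F_muscle = 490.7692


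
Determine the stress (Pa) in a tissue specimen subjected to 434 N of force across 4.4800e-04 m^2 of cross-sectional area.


stress = F / A
stress = 434 / 4.4800e-04
stress = 968750.0000
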